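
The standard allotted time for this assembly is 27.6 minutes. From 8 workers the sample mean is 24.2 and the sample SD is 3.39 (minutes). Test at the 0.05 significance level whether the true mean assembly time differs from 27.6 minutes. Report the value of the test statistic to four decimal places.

H0: μ = 27.6; H1: μ ≠ 27.6 (one-sample t-test, two-sided).
t = (x̄ − μ₀)/(s/√n) = (24.2 − 27.6)/(3.39/√8) = -2.8368
df = n − 1 = 7
Two-sided p-value ≈ 0.0252
Since p ≈ 0.0252 < α = 0.05, reject H0; the evidence is statistically significant.

-2.8368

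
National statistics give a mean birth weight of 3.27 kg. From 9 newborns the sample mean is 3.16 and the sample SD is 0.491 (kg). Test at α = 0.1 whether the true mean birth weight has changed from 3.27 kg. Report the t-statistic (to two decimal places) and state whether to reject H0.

t = -0.67; fail to reject H0

H0: μ = 3.27; H1: μ ≠ 3.27 (one-sample t-test, two-sided).
t = (x̄ − μ₀)/(s/√n) = (3.16 − 3.27)/(0.491/√9) = -0.67
df = n − 1 = 8
Two-sided p-value ≈ 0.5205
Since p ≈ 0.5205 > α = 0.1, fail to reject H0; the evidence is not statistically significant.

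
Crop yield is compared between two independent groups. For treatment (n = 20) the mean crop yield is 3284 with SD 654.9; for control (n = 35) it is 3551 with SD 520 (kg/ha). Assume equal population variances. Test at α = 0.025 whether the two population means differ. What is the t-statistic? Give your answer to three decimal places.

-1.665

Let group 1 = treatment, group 2 = control. H0: μ_1 = μ_2; H1: μ_1 ≠ μ_2 (two-sample pooled-variance t-test, two-sided).
s_p² = [(20−1)·654.9² + (35−1)·520²]/(20+35−2) = 327219
t = (3284 − 3551)/√[327219·(1/20 + 1/35)] = -1.665
df = n₁ + n₂ − 2 = 53
Two-sided p-value ≈ 0.102
Since p ≈ 0.102 > α = 0.025, fail to reject H0; the data do not provide sufficient evidence against H0.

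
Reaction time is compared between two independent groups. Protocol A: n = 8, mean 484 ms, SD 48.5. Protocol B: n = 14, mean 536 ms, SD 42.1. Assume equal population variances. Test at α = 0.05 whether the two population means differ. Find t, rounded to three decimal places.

Let group 1 = protocol A, group 2 = protocol B. H0: μ_1 = μ_2; H1: μ_1 ≠ μ_2 (two-sample pooled-variance t-test, two-sided).
s_p² = [(8−1)·48.5² + (14−1)·42.1²]/(8+14−2) = 1975.35
t = (484 − 536)/√[1975.35·(1/8 + 1/14)] = -2.640
df = n₁ + n₂ − 2 = 20
Two-sided p-value ≈ 0.016
Since p ≈ 0.016 < α = 0.05, reject H0; the evidence is statistically significant.

-2.640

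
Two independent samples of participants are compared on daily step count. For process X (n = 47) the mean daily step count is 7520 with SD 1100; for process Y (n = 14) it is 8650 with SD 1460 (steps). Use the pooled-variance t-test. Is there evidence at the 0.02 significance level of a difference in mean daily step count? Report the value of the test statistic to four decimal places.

Let group 1 = process X, group 2 = process Y. H0: μ_1 = μ_2; H1: μ_1 ≠ μ_2 (two-sample pooled-variance t-test, two-sided).
s_p² = [(47−1)·1100² + (14−1)·1460²]/(47+14−2) = 1413060
t = (7520 − 8650)/√[1413060·(1/47 + 1/14)] = -3.1221
df = n₁ + n₂ − 2 = 59
Two-sided p-value ≈ 0.0028
Since p ≈ 0.0028 < α = 0.02, reject H0; the evidence is statistically significant.

-3.1221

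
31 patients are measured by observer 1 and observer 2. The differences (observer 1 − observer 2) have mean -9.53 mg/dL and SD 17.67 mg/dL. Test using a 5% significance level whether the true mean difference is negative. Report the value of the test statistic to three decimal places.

-3.003

H0: μ_d = 0; H1: μ_d < 0 (paired t-test on the differences, left-tailed).
t = d̄/(s_d/√n) = -9.53/(17.67/√31) = -3.003
df = n − 1 = 30
p-value = P(T ≤ -3.003) ≈ 0.0027
Since p ≈ 0.0027 < α = 0.05, reject H0; the evidence is statistically significant.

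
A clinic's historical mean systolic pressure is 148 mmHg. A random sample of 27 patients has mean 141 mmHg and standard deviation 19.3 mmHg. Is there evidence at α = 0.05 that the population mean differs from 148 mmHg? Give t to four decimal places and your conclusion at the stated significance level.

t = -1.8846; fail to reject H0

H0: μ = 148; H1: μ ≠ 148 (one-sample t-test, two-sided).
t = (x̄ − μ₀)/(s/√n) = (141 − 148)/(19.3/√27) = -1.8846
df = n − 1 = 26
Two-sided p-value ≈ 0.071
Since p ≈ 0.071 > α = 0.05, fail to reject H0; the evidence is not statistically significant.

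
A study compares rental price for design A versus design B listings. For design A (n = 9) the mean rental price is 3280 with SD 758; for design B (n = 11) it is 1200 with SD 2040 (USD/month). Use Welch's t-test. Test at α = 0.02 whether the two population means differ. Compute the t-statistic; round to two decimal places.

Let group 1 = design A, group 2 = design B. H0: μ_1 = μ_2; H1: μ_1 ≠ μ_2 (Welch's two-sample t-test, two-sided).
t = (x̄_1 − x̄_2)/√(s_1²/n_1 + s_2²/n_2) = (3280 − 1200)/√(758²/9 + 2040²/11) = 3.13
Welch–Satterthwaite df ≈ 13.19
Two-sided p-value ≈ 0.008
Since p ≈ 0.008 < α = 0.02, reject H0; the evidence is statistically significant.

3.13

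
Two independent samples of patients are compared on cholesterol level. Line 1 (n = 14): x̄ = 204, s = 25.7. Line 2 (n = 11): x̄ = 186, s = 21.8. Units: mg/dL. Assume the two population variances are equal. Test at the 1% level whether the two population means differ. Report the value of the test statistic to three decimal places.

1.855

Let group 1 = line 1, group 2 = line 2. H0: μ_1 = μ_2; H1: μ_1 ≠ μ_2 (two-sample pooled-variance t-test, two-sided).
s_p² = [(14−1)·25.7² + (11−1)·21.8²]/(14+11−2) = 579.947
t = (204 − 186)/√[579.947·(1/14 + 1/11)] = 1.855
df = n₁ + n₂ − 2 = 23
Two-sided p-value ≈ 0.076
Since p ≈ 0.076 > α = 0.01, fail to reject H0; the data do not provide sufficient evidence against H0.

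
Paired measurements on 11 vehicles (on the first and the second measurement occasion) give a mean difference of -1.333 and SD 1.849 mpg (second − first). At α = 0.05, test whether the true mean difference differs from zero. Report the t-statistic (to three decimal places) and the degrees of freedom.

t = -2.391, df = 10

H0: μ_d = 0; H1: μ_d ≠ 0 (paired t-test on the differences, two-sided).
t = d̄/(s_d/√n) = -1.333/(1.849/√11) = -2.391
df = n − 1 = 10
Two-sided p-value ≈ 0.0379
Since p ≈ 0.0379 < α = 0.05, reject H0; the evidence is statistically significant.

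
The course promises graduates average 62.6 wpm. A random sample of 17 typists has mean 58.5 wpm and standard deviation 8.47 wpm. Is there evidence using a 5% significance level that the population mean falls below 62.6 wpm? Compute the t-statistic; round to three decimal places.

H0: μ = 62.6; H1: μ < 62.6 (one-sample t-test, left-tailed).
t = (x̄ − μ₀)/(s/√n) = (58.5 − 62.6)/(8.47/√17) = -1.996
df = n − 1 = 16
p-value = P(T ≤ -1.996) ≈ 0.032
Since p ≈ 0.032 < α = 0.05, reject H0; the data support H1.

-1.996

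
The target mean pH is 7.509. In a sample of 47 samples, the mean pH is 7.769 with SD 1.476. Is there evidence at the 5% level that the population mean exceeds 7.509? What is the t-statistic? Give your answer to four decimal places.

1.2076

H0: μ = 7.509; H1: μ > 7.509 (one-sample t-test, right-tailed).
t = (x̄ − μ₀)/(s/√n) = (7.769 − 7.509)/(1.476/√47) = 1.2076
df = n − 1 = 46
p-value = P(T ≥ 1.2076) ≈ 0.1167
Since p ≈ 0.1167 > α = 0.05, fail to reject H0; the data do not provide sufficient evidence against H0.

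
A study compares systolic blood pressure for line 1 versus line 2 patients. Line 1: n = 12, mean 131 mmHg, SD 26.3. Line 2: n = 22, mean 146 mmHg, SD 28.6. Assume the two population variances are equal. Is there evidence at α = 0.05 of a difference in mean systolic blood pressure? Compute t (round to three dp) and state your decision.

Let group 1 = line 1, group 2 = line 2. H0: μ_1 = μ_2; H1: μ_1 ≠ μ_2 (two-sample pooled-variance t-test, two-sided).
s_p² = [(12−1)·26.3² + (22−1)·28.6²]/(12+22−2) = 774.555
t = (131 − 146)/√[774.555·(1/12 + 1/22)] = -1.502
df = n₁ + n₂ − 2 = 32
Two-sided p-value ≈ 0.143
Since p ≈ 0.143 > α = 0.05, fail to reject H0; the data do not provide sufficient evidence against H0.

t = -1.502; fail to reject H0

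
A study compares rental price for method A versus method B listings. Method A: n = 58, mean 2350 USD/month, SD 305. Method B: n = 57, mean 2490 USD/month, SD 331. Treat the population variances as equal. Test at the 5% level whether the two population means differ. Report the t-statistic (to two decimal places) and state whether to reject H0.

Let group 1 = method A, group 2 = method B. H0: μ_1 = μ_2; H1: μ_1 ≠ μ_2 (two-sample pooled-variance t-test, two-sided).
s_p² = [(58−1)·305² + (57−1)·331²]/(58+57−2) = 101220
t = (2350 − 2490)/√[101220·(1/58 + 1/57)] = -2.36
df = n₁ + n₂ − 2 = 113
Two-sided p-value ≈ 0.020
Since p ≈ 0.020 < α = 0.05, reject H0; the evidence is statistically significant.

t = -2.36; reject H0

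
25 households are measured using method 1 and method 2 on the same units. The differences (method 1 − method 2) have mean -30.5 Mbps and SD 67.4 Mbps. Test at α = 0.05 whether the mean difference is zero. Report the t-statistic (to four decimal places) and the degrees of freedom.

H0: μ_d = 0; H1: μ_d ≠ 0 (paired t-test on the differences, two-sided).
t = d̄/(s_d/√n) = -30.5/(67.4/√25) = -2.2626
df = n − 1 = 24
Two-sided p-value ≈ 0.0330
Since p ≈ 0.0330 < α = 0.05, reject H0; the data support H1.

t = -2.2626, df = 24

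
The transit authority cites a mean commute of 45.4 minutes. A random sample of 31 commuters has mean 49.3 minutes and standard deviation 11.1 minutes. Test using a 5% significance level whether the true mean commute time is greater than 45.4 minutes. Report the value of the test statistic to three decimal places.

H0: μ = 45.4; H1: μ > 45.4 (one-sample t-test, right-tailed).
t = (x̄ − μ₀)/(s/√n) = (49.3 − 45.4)/(11.1/√31) = 1.956
df = n − 1 = 30
p-value = P(T ≥ 1.956) ≈ 0.0299
Since p ≈ 0.0299 < α = 0.05, reject H0; the evidence is statistically significant.

1.956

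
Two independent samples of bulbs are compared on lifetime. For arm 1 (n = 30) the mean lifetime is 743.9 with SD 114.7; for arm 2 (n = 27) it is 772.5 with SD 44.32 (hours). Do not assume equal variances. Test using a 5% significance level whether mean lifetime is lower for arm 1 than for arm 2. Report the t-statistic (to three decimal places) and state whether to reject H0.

t = -1.265; fail to reject H0

Let group 1 = arm 1, group 2 = arm 2. H0: μ_1 = μ_2; H1: μ_1 < μ_2 (Welch's two-sample t-test, left-tailed).
t = (x̄_1 − x̄_2)/√(s_1²/n_1 + s_2²/n_2) = (743.9 − 772.5)/√(114.7²/30 + 44.32²/27) = -1.265
Welch–Satterthwaite df ≈ 38.25
p-value = P(T ≤ -1.265) ≈ 0.1068
Since p ≈ 0.1068 > α = 0.05, fail to reject H0; the evidence is not statistically significant.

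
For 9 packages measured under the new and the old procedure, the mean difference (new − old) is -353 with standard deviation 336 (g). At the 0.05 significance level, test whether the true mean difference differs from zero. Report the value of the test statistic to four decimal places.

H0: μ_d = 0; H1: μ_d ≠ 0 (paired t-test on the differences, two-sided).
t = d̄/(s_d/√n) = -353/(336/√9) = -3.1518
df = n − 1 = 8
Two-sided p-value ≈ 0.014
Since p ≈ 0.014 < α = 0.05, reject H0; the data support H1.

-3.1518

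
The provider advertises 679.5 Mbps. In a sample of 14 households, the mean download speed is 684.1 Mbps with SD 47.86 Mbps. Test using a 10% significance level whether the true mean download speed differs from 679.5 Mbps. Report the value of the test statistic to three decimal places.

H0: μ = 679.5; H1: μ ≠ 679.5 (one-sample t-test, two-sided).
t = (x̄ − μ₀)/(s/√n) = (684.1 − 679.5)/(47.86/√14) = 0.360
df = n − 1 = 13
Two-sided p-value ≈ 0.7249
Since p ≈ 0.7249 > α = 0.1, fail to reject H0; the evidence is not statistically significant.

0.360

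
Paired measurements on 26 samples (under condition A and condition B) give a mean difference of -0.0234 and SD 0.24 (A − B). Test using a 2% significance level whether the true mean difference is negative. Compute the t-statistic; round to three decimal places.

H0: μ_d = 0; H1: μ_d < 0 (paired t-test on the differences, left-tailed).
t = d̄/(s_d/√n) = -0.0234/(0.24/√26) = -0.497
df = n − 1 = 25
p-value = P(T ≤ -0.497) ≈ 0.3117
Since p ≈ 0.3117 > α = 0.02, fail to reject H0; the evidence is not statistically significant.

-0.497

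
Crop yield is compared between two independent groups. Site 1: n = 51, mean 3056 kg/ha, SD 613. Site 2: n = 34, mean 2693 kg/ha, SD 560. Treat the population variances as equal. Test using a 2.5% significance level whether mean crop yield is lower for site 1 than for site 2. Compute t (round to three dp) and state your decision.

Let group 1 = site 1, group 2 = site 2. H0: μ_1 = μ_2; H1: μ_1 < μ_2 (two-sample pooled-variance t-test, left-tailed).
s_p² = [(51−1)·613² + (34−1)·560²]/(51+34−2) = 351051
t = (3056 − 2693)/√[351051·(1/51 + 1/34)] = 2.767
df = n₁ + n₂ − 2 = 83
p-value = P(T ≤ 2.767) ≈ 0.9965
Since p ≈ 0.9965 > α = 0.025, fail to reject H0; the evidence is not statistically significant.

t = 2.767; fail to reject H0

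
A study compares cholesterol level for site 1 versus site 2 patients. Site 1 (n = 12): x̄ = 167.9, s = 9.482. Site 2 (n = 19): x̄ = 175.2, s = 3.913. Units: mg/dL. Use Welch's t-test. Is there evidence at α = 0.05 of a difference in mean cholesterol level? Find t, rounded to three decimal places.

Let group 1 = site 1, group 2 = site 2. H0: μ_1 = μ_2; H1: μ_1 ≠ μ_2 (Welch's two-sample t-test, two-sided).
t = (x̄_1 − x̄_2)/√(s_1²/n_1 + s_2²/n_2) = (167.9 − 175.2)/√(9.482²/12 + 3.913²/19) = -2.534
Welch–Satterthwaite df ≈ 13.40
Two-sided p-value ≈ 0.0245
Since p ≈ 0.0245 < α = 0.05, reject H0; the evidence is statistically significant.

-2.534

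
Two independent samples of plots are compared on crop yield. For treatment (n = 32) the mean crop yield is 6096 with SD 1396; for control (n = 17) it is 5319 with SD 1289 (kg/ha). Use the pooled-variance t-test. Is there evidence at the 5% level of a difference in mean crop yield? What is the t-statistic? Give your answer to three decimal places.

1.903

Let group 1 = treatment, group 2 = control. H0: μ_1 = μ_2; H1: μ_1 ≠ μ_2 (two-sample pooled-variance t-test, two-sided).
s_p² = [(32−1)·1396² + (17−1)·1289²]/(32+17−2) = 1851010
t = (6096 − 5319)/√[1851010·(1/32 + 1/17)] = 1.903
df = n₁ + n₂ − 2 = 47
Two-sided p-value ≈ 0.0632
Since p ≈ 0.0632 > α = 0.05, fail to reject H0; the evidence is not statistically significant.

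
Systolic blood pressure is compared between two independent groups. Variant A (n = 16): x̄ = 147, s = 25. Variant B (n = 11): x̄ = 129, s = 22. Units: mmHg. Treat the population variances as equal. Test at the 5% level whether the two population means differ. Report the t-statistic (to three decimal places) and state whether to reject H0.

Let group 1 = variant A, group 2 = variant B. H0: μ_1 = μ_2; H1: μ_1 ≠ μ_2 (two-sample pooled-variance t-test, two-sided).
s_p² = [(16−1)·25² + (11−1)·22²]/(16+11−2) = 568.6
t = (147 − 129)/√[568.6·(1/16 + 1/11)] = 1.927
df = n₁ + n₂ − 2 = 25
Two-sided p-value ≈ 0.065
Since p ≈ 0.065 > α = 0.05, fail to reject H0; the evidence is not statistically significant.

t = 1.927; fail to reject H0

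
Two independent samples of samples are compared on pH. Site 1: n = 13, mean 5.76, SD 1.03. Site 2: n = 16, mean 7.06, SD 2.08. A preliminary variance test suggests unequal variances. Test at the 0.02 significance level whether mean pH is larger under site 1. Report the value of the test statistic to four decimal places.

-2.1911

Let group 1 = site 1, group 2 = site 2. H0: μ_1 = μ_2; H1: μ_1 > μ_2 (Welch's two-sample t-test, right-tailed).
t = (x̄_1 − x̄_2)/√(s_1²/n_1 + s_2²/n_2) = (5.76 − 7.06)/√(1.03²/13 + 2.08²/16) = -2.1911
Welch–Satterthwaite df ≈ 22.82
p-value = P(T ≥ -2.1911) ≈ 0.9805
Since p ≈ 0.9805 > α = 0.02, fail to reject H0; the evidence is not statistically significant.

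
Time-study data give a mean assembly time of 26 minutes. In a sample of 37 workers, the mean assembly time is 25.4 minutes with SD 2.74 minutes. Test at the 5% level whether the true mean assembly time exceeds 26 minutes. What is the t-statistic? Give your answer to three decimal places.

H0: μ = 26; H1: μ > 26 (one-sample t-test, right-tailed).
t = (x̄ − μ₀)/(s/√n) = (25.4 − 26)/(2.74/√37) = -1.332
df = n − 1 = 36
p-value = P(T ≥ -1.332) ≈ 0.9044
Since p ≈ 0.9044 > α = 0.05, fail to reject H0; the evidence is not statistically significant.

-1.332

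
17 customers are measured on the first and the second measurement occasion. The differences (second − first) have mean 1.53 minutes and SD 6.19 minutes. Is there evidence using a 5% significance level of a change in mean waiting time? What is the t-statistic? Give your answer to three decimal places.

H0: μ_d = 0; H1: μ_d ≠ 0 (paired t-test on the differences, two-sided).
t = d̄/(s_d/√n) = 1.53/(6.19/√17) = 1.019
df = n − 1 = 16
Two-sided p-value ≈ 0.3233
Since p ≈ 0.3233 > α = 0.05, fail to reject H0; the evidence is not statistically significant.

1.019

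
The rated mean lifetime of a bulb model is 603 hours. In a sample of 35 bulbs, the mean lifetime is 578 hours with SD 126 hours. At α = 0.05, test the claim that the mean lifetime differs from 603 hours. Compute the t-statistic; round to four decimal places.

H0: μ = 603; H1: μ ≠ 603 (one-sample t-test, two-sided).
t = (x̄ − μ₀)/(s/√n) = (578 − 603)/(126/√35) = -1.1738
df = n − 1 = 34
Two-sided p-value ≈ 0.2486
Since p ≈ 0.2486 > α = 0.05, fail to reject H0; the data do not provide sufficient evidence against H0.

-1.1738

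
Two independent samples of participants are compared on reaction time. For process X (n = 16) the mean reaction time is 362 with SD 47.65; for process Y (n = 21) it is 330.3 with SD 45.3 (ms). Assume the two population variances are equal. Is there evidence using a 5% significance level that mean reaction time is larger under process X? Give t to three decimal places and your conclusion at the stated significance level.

t = 2.062; reject H0

Let group 1 = process X, group 2 = process Y. H0: μ_1 = μ_2; H1: μ_1 > μ_2 (two-sample pooled-variance t-test, right-tailed).
s_p² = [(16−1)·47.65² + (21−1)·45.3²]/(16+21−2) = 2145.7
t = (362 − 330.3)/√[2145.7·(1/16 + 1/21)] = 2.062
df = n₁ + n₂ − 2 = 35
p-value = P(T ≥ 2.062) ≈ 0.023
Since p ≈ 0.023 < α = 0.05, reject H0; the evidence is statistically significant.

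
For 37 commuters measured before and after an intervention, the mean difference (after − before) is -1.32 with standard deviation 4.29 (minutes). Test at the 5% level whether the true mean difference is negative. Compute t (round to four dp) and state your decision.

t = -1.8716; reject H0

H0: μ_d = 0; H1: μ_d < 0 (paired t-test on the differences, left-tailed).
t = d̄/(s_d/√n) = -1.32/(4.29/√37) = -1.8716
df = n − 1 = 36
p-value = P(T ≤ -1.8716) ≈ 0.0347
Since p ≈ 0.0347 < α = 0.05, reject H0; the data support H1.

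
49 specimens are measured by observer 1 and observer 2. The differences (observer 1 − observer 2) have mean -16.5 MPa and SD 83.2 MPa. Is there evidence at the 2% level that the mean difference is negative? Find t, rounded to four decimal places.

-1.3882

H0: μ_d = 0; H1: μ_d < 0 (paired t-test on the differences, left-tailed).
t = d̄/(s_d/√n) = -16.5/(83.2/√49) = -1.3882
df = n − 1 = 48
p-value = P(T ≤ -1.3882) ≈ 0.086
Since p ≈ 0.086 > α = 0.02, fail to reject H0; the data do not provide sufficient evidence against H0.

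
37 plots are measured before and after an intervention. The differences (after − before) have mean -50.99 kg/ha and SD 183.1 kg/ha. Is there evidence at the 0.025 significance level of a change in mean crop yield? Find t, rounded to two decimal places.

H0: μ_d = 0; H1: μ_d ≠ 0 (paired t-test on the differences, two-sided).
t = d̄/(s_d/√n) = -50.99/(183.1/√37) = -1.69
df = n − 1 = 36
Two-sided p-value ≈ 0.0989
Since p ≈ 0.0989 > α = 0.025, fail to reject H0; the evidence is not statistically significant.

-1.69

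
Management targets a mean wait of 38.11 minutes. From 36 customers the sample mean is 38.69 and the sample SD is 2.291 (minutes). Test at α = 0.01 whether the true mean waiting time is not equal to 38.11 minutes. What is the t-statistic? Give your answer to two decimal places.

H0: μ = 38.11; H1: μ ≠ 38.11 (one-sample t-test, two-sided).
t = (x̄ − μ₀)/(s/√n) = (38.69 − 38.11)/(2.291/√36) = 1.52
df = n − 1 = 35
Two-sided p-value ≈ 0.138
Since p ≈ 0.138 > α = 0.01, fail to reject H0; the data do not provide sufficient evidence against H0.

1.52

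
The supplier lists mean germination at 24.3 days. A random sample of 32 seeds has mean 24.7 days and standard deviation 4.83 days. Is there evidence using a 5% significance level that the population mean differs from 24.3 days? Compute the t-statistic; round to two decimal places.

0.47

H0: μ = 24.3; H1: μ ≠ 24.3 (one-sample t-test, two-sided).
t = (x̄ − μ₀)/(s/√n) = (24.7 − 24.3)/(4.83/√32) = 0.47
df = n − 1 = 31
Two-sided p-value ≈ 0.643
Since p ≈ 0.643 > α = 0.05, fail to reject H0; the data do not provide sufficient evidence against H0.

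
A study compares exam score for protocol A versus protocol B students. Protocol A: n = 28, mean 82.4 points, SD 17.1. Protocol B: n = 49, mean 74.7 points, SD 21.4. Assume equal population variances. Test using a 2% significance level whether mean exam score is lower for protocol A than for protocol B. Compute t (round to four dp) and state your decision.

Let group 1 = protocol A, group 2 = protocol B. H0: μ_1 = μ_2; H1: μ_1 < μ_2 (two-sample pooled-variance t-test, left-tailed).
s_p² = [(28−1)·17.1² + (49−1)·21.4²]/(28+49−2) = 398.362
t = (82.4 − 74.7)/√[398.362·(1/28 + 1/49)] = 1.6285
df = n₁ + n₂ − 2 = 75
p-value = P(T ≤ 1.6285) ≈ 0.946
Since p ≈ 0.946 > α = 0.02, fail to reject H0; the evidence is not statistically significant.

t = 1.6285; fail to reject H0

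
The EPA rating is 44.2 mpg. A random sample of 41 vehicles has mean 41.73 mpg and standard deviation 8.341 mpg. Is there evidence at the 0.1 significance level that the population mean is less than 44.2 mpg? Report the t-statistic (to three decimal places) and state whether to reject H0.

H0: μ = 44.2; H1: μ < 44.2 (one-sample t-test, left-tailed).
t = (x̄ − μ₀)/(s/√n) = (41.73 − 44.2)/(8.341/√41) = -1.896
df = n − 1 = 40
p-value = P(T ≤ -1.896) ≈ 0.0326
Since p ≈ 0.0326 < α = 0.1, reject H0; the evidence is statistically significant.

t = -1.896; reject H0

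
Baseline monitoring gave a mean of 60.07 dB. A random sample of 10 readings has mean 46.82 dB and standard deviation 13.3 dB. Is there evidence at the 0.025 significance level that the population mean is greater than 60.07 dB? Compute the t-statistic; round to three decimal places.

H0: μ = 60.07; H1: μ > 60.07 (one-sample t-test, right-tailed).
t = (x̄ − μ₀)/(s/√n) = (46.82 − 60.07)/(13.3/√10) = -3.150
df = n − 1 = 9
p-value = P(T ≥ -3.150) ≈ 0.994
Since p ≈ 0.994 > α = 0.025, fail to reject H0; the data do not provide sufficient evidence against H0.

-3.150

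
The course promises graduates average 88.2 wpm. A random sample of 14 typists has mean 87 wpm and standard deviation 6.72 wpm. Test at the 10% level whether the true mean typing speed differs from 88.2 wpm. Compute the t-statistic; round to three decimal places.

-0.668

H0: μ = 88.2; H1: μ ≠ 88.2 (one-sample t-test, two-sided).
t = (x̄ − μ₀)/(s/√n) = (87 − 88.2)/(6.72/√14) = -0.668
df = n − 1 = 13
Two-sided p-value ≈ 0.5157
Since p ≈ 0.5157 > α = 0.1, fail to reject H0; the data do not provide sufficient evidence against H0.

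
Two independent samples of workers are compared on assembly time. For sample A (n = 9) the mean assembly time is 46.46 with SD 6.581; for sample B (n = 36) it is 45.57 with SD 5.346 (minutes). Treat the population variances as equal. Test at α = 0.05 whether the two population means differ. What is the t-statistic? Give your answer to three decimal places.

0.427

Let group 1 = sample A, group 2 = sample B. H0: μ_1 = μ_2; H1: μ_1 ≠ μ_2 (two-sample pooled-variance t-test, two-sided).
s_p² = [(9−1)·6.581² + (36−1)·5.346²]/(9+36−2) = 31.3202
t = (46.46 − 45.57)/√[31.3202·(1/9 + 1/36)] = 0.427
df = n₁ + n₂ − 2 = 43
Two-sided p-value ≈ 0.672
Since p ≈ 0.672 > α = 0.05, fail to reject H0; the evidence is not statistically significant.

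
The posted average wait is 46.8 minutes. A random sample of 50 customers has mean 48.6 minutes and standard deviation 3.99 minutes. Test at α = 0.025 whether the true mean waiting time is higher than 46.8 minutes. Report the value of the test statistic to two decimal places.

H0: μ = 46.8; H1: μ > 46.8 (one-sample t-test, right-tailed).
t = (x̄ − μ₀)/(s/√n) = (48.6 − 46.8)/(3.99/√50) = 3.19
df = n − 1 = 49
p-value = P(T ≥ 3.19) ≈ 0.001
Since p ≈ 0.001 < α = 0.025, reject H0; the data support H1.

3.19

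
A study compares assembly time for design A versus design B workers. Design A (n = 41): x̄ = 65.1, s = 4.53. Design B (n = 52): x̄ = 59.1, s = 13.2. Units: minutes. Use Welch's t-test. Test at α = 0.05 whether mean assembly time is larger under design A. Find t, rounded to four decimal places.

Let group 1 = design A, group 2 = design B. H0: μ_1 = μ_2; H1: μ_1 > μ_2 (Welch's two-sample t-test, right-tailed).
t = (x̄_1 − x̄_2)/√(s_1²/n_1 + s_2²/n_2) = (65.1 − 59.1)/√(4.53²/41 + 13.2²/52) = 3.0574
Welch–Satterthwaite df ≈ 65.51
p-value = P(T ≥ 3.0574) ≈ 0.0016
Since p ≈ 0.0016 < α = 0.05, reject H0; the data support H1.

3.0574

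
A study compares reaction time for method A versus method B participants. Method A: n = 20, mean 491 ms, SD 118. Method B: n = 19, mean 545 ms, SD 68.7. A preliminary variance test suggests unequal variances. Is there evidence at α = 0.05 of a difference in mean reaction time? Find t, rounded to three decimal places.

Let group 1 = method A, group 2 = method B. H0: μ_1 = μ_2; H1: μ_1 ≠ μ_2 (Welch's two-sample t-test, two-sided).
t = (x̄_1 − x̄_2)/√(s_1²/n_1 + s_2²/n_2) = (491 − 545)/√(118²/20 + 68.7²/19) = -1.757
Welch–Satterthwaite df ≈ 30.83
Two-sided p-value ≈ 0.0888
Since p ≈ 0.0888 > α = 0.05, fail to reject H0; the evidence is not statistically significant.

-1.757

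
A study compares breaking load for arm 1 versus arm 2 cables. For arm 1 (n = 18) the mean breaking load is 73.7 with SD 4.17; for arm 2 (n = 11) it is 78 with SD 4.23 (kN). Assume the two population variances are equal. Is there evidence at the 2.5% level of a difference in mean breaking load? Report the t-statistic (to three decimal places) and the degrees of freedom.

Let group 1 = arm 1, group 2 = arm 2. H0: μ_1 = μ_2; H1: μ_1 ≠ μ_2 (two-sample pooled-variance t-test, two-sided).
s_p² = [(18−1)·4.17² + (11−1)·4.23²]/(18+11−2) = 17.5756
t = (73.7 − 78)/√[17.5756·(1/18 + 1/11)] = -2.680
df = n₁ + n₂ − 2 = 27
Two-sided p-value ≈ 0.0124
Since p ≈ 0.0124 < α = 0.025, reject H0; the data support H1.

t = -2.680, df = 27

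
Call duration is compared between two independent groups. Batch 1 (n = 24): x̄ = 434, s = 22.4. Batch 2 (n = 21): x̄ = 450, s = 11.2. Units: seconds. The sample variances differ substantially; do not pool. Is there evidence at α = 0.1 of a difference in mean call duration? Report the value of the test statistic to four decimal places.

-3.0861

Let group 1 = batch 1, group 2 = batch 2. H0: μ_1 = μ_2; H1: μ_1 ≠ μ_2 (Welch's two-sample t-test, two-sided).
t = (x̄_1 − x̄_2)/√(s_1²/n_1 + s_2²/n_2) = (434 − 450)/√(22.4²/24 + 11.2²/21) = -3.0861
Welch–Satterthwaite df ≈ 34.76
Two-sided p-value ≈ 0.0040
Since p ≈ 0.0040 < α = 0.1, reject H0; the evidence is statistically significant.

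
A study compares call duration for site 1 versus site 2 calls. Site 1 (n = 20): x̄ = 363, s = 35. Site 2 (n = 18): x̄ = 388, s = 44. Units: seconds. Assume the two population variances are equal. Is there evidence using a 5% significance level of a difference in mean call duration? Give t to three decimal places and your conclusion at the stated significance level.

Let group 1 = site 1, group 2 = site 2. H0: μ_1 = μ_2; H1: μ_1 ≠ μ_2 (two-sample pooled-variance t-test, two-sided).
s_p² = [(20−1)·35² + (18−1)·44²]/(20+18−2) = 1560.75
t = (363 − 388)/√[1560.75·(1/20 + 1/18)] = -1.948
df = n₁ + n₂ − 2 = 36
Two-sided p-value ≈ 0.059
Since p ≈ 0.059 > α = 0.05, fail to reject H0; the evidence is not statistically significant.

t = -1.948; fail to reject H0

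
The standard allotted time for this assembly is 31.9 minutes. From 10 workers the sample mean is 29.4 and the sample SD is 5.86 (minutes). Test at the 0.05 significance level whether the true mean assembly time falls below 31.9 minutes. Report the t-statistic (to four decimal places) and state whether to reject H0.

H0: μ = 31.9; H1: μ < 31.9 (one-sample t-test, left-tailed).
t = (x̄ − μ₀)/(s/√n) = (29.4 − 31.9)/(5.86/√10) = -1.3491
df = n − 1 = 9
p-value = P(T ≤ -1.3491) ≈ 0.105
Since p ≈ 0.105 > α = 0.05, fail to reject H0; the data do not provide sufficient evidence against H0.

t = -1.3491; fail to reject H0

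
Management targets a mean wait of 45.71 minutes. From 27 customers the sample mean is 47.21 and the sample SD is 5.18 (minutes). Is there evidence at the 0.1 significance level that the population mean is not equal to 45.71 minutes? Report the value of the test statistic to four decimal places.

1.5047

H0: μ = 45.71; H1: μ ≠ 45.71 (one-sample t-test, two-sided).
t = (x̄ − μ₀)/(s/√n) = (47.21 − 45.71)/(5.18/√27) = 1.5047
df = n − 1 = 26
Two-sided p-value ≈ 0.1445
Since p ≈ 0.1445 > α = 0.1, fail to reject H0; the data do not provide sufficient evidence against H0.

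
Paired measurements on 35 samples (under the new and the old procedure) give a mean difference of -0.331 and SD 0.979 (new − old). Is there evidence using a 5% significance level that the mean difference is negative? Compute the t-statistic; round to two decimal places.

H0: μ_d = 0; H1: μ_d < 0 (paired t-test on the differences, left-tailed).
t = d̄/(s_d/√n) = -0.331/(0.979/√35) = -2.00
df = n − 1 = 34
p-value = P(T ≤ -2.00) ≈ 0.027
Since p ≈ 0.027 < α = 0.05, reject H0; the data support H1.

-2.00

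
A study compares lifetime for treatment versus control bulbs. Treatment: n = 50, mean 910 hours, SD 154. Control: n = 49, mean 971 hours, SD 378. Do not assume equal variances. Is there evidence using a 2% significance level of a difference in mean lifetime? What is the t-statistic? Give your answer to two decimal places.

-1.05

Let group 1 = treatment, group 2 = control. H0: μ_1 = μ_2; H1: μ_1 ≠ μ_2 (Welch's two-sample t-test, two-sided).
t = (x̄_1 − x̄_2)/√(s_1²/n_1 + s_2²/n_2) = (910 − 971)/√(154²/50 + 378²/49) = -1.05
Welch–Satterthwaite df ≈ 63.25
Two-sided p-value ≈ 0.2988
Since p ≈ 0.2988 > α = 0.02, fail to reject H0; the evidence is not statistically significant.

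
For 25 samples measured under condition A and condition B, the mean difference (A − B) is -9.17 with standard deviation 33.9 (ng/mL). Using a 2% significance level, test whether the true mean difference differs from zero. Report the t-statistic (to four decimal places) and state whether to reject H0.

H0: μ_d = 0; H1: μ_d ≠ 0 (paired t-test on the differences, two-sided).
t = d̄/(s_d/√n) = -9.17/(33.9/√25) = -1.3525
df = n − 1 = 24
Two-sided p-value ≈ 0.189
Since p ≈ 0.189 > α = 0.02, fail to reject H0; the evidence is not statistically significant.

t = -1.3525; fail to reject H0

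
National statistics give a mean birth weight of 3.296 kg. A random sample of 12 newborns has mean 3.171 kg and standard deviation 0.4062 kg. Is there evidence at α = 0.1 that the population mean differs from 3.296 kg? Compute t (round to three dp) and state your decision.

H0: μ = 3.296; H1: μ ≠ 3.296 (one-sample t-test, two-sided).
t = (x̄ − μ₀)/(s/√n) = (3.171 − 3.296)/(0.4062/√12) = -1.066
df = n − 1 = 11
Two-sided p-value ≈ 0.309
Since p ≈ 0.309 > α = 0.1, fail to reject H0; the data do not provide sufficient evidence against H0.

t = -1.066; fail to reject H0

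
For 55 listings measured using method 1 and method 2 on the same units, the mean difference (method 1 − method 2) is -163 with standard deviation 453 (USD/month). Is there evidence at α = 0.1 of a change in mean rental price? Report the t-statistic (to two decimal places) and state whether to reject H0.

H0: μ_d = 0; H1: μ_d ≠ 0 (paired t-test on the differences, two-sided).
t = d̄/(s_d/√n) = -163/(453/√55) = -2.67
df = n − 1 = 54
Two-sided p-value ≈ 0.0100
Since p ≈ 0.0100 < α = 0.1, reject H0; the evidence is statistically significant.

t = -2.67; reject H0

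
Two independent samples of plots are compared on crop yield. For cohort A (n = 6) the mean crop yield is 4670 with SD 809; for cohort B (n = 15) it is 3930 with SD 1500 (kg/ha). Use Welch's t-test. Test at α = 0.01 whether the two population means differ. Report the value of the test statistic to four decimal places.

1.4538

Let group 1 = cohort A, group 2 = cohort B. H0: μ_1 = μ_2; H1: μ_1 ≠ μ_2 (Welch's two-sample t-test, two-sided).
t = (x̄_1 − x̄_2)/√(s_1²/n_1 + s_2²/n_2) = (4670 − 3930)/√(809²/6 + 1500²/15) = 1.4538
Welch–Satterthwaite df ≈ 16.84
Two-sided p-value ≈ 0.164
Since p ≈ 0.164 > α = 0.01, fail to reject H0; the data do not provide sufficient evidence against H0.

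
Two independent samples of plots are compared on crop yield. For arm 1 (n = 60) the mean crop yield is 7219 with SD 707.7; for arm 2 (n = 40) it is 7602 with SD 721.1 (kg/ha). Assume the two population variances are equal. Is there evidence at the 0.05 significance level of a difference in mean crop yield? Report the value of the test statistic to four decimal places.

-2.6313

Let group 1 = arm 1, group 2 = arm 2. H0: μ_1 = μ_2; H1: μ_1 ≠ μ_2 (two-sample pooled-variance t-test, two-sided).
s_p² = [(60−1)·707.7² + (40−1)·721.1²]/(60+40−2) = 508459
t = (7219 − 7602)/√[508459·(1/60 + 1/40)] = -2.6313
df = n₁ + n₂ − 2 = 98
Two-sided p-value ≈ 0.0099
Since p ≈ 0.0099 < α = 0.05, reject H0; the data support H1.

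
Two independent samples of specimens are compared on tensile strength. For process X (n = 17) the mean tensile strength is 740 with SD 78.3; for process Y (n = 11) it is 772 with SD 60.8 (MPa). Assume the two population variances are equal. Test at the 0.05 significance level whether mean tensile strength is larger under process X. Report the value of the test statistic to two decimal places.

Let group 1 = process X, group 2 = process Y. H0: μ_1 = μ_2; H1: μ_1 > μ_2 (two-sample pooled-variance t-test, right-tailed).
s_p² = [(17−1)·78.3² + (11−1)·60.8²]/(17+11−2) = 5194.64
t = (740 − 772)/√[5194.64·(1/17 + 1/11)] = -1.15
df = n₁ + n₂ − 2 = 26
p-value = P(T ≥ -1.15) ≈ 0.8692
Since p ≈ 0.8692 > α = 0.05, fail to reject H0; the data do not provide sufficient evidence against H0.

-1.15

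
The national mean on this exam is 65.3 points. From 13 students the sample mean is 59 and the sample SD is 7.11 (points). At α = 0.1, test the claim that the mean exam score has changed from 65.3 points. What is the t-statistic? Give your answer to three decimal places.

H0: μ = 65.3; H1: μ ≠ 65.3 (one-sample t-test, two-sided).
t = (x̄ − μ₀)/(s/√n) = (59 − 65.3)/(7.11/√13) = -3.195
df = n − 1 = 12
Two-sided p-value ≈ 0.0077
Since p ≈ 0.0077 < α = 0.1, reject H0; the data support H1.

-3.195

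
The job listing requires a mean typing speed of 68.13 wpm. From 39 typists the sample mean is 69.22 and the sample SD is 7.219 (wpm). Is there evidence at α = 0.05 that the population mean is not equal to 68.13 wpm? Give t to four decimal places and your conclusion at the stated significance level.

H0: μ = 68.13; H1: μ ≠ 68.13 (one-sample t-test, two-sided).
t = (x̄ − μ₀)/(s/√n) = (69.22 − 68.13)/(7.219/√39) = 0.9429
df = n − 1 = 38
Two-sided p-value ≈ 0.352
Since p ≈ 0.352 > α = 0.05, fail to reject H0; the data do not provide sufficient evidence against H0.

t = 0.9429; fail to reject H0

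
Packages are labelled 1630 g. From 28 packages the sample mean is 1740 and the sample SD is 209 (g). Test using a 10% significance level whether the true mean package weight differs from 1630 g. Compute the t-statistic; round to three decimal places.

H0: μ = 1630; H1: μ ≠ 1630 (one-sample t-test, two-sided).
t = (x̄ − μ₀)/(s/√n) = (1740 − 1630)/(209/√28) = 2.785
df = n − 1 = 27
Two-sided p-value ≈ 0.010
Since p ≈ 0.010 < α = 0.1, reject H0; the data support H1.

2.785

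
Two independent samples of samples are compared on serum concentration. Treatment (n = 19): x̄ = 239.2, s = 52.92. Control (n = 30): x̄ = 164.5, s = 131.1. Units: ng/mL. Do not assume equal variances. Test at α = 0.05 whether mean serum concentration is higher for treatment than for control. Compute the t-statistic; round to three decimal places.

Let group 1 = treatment, group 2 = control. H0: μ_1 = μ_2; H1: μ_1 > μ_2 (Welch's two-sample t-test, right-tailed).
t = (x̄_1 − x̄_2)/√(s_1²/n_1 + s_2²/n_2) = (239.2 − 164.5)/√(52.92²/19 + 131.1²/30) = 2.783
Welch–Satterthwaite df ≈ 41.42
p-value = P(T ≥ 2.783) ≈ 0.0040
Since p ≈ 0.0040 < α = 0.05, reject H0; the data support H1.

2.783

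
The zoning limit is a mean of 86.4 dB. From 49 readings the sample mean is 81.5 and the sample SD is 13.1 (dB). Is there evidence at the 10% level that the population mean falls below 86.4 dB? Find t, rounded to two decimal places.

-2.62

H0: μ = 86.4; H1: μ < 86.4 (one-sample t-test, left-tailed).
t = (x̄ − μ₀)/(s/√n) = (81.5 − 86.4)/(13.1/√49) = -2.62
df = n − 1 = 48
p-value = P(T ≤ -2.62) ≈ 0.0059
Since p ≈ 0.0059 < α = 0.1, reject H0; the evidence is statistically significant.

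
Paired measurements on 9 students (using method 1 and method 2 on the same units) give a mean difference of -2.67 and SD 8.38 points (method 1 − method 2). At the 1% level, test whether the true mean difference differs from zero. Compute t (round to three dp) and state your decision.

H0: μ_d = 0; H1: μ_d ≠ 0 (paired t-test on the differences, two-sided).
t = d̄/(s_d/√n) = -2.67/(8.38/√9) = -0.956
df = n − 1 = 8
Two-sided p-value ≈ 0.367
Since p ≈ 0.367 > α = 0.01, fail to reject H0; the evidence is not statistically significant.

t = -0.956; fail to reject H0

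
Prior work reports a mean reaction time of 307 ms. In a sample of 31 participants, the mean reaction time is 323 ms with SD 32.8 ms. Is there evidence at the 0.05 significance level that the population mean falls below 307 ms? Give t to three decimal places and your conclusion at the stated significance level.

H0: μ = 307; H1: μ < 307 (one-sample t-test, left-tailed).
t = (x̄ − μ₀)/(s/√n) = (323 − 307)/(32.8/√31) = 2.716
df = n − 1 = 30
p-value = P(T ≤ 2.716) ≈ 0.9946
Since p ≈ 0.9946 > α = 0.05, fail to reject H0; the evidence is not statistically significant.

t = 2.716; fail to reject H0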